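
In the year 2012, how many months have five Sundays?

A month has five Sundays exactly when Sunday falls within its first (length − 28) days.
Jan: 31 days, starts Sun → 5 of Sun, Mon, Tue ✓
Feb: 29 days, starts Wed → 5 of Wed
Mar: 31 days, starts Thu → 5 of Thu, Fri, Sat
Apr: 30 days, starts Sun → 5 of Sun, Mon ✓
May: 31 days, starts Tue → 5 of Tue, Wed, Thu
Jun: 30 days, starts Fri → 5 of Fri, Sat
Jul: 31 days, starts Sun → 5 of Sun, Mon, Tue ✓
Aug: 31 days, starts Wed → 5 of Wed, Thu, Fri
Sep: 30 days, starts Sat → 5 of Sat, Sun ✓
Oct: 31 days, starts Mon → 5 of Mon, Tue, Wed
Nov: 30 days, starts Thu → 5 of Thu, Fri
Dec: 31 days, starts Sat → 5 of Sat, Sun, Mon ✓
Months with five Sundays: Jan, Apr, Jul, Sep, Dec.

5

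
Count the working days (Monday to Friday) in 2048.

262 weekdays

1 January 2048 is a Wednesday.
That's 366 days from start to end, counting both.
366 = 7 × 52 + 2, so there are 52 full weeks plus 2 extra days.
Each full week contributes 5 weekdays (Mon–Fri): 52 × 5 = 260.
The 2 extra days are Wednesday, Thursday — 2 of them qualify.
Total: 260 + 2 = 262.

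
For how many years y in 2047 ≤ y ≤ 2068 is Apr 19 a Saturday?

Day of week of April 19 in each year:
2047: Fri, 2048: Sun, 2049: Mon, 2050: Tue, 2051: Wed, 2052: Fri, 2053: Sat ✓, 2054: Sun, 2055: Mon, 2056: Wed, 2057: Thu, 2058: Fri, 2059: Sat ✓, 2060: Mon, 2061: Tue, 2062: Wed, 2063: Thu, 2064: Sat ✓, 2065: Sun, 2066: Mon, 2067: Tue, 2068: Thu
Saturdays: 2053, 2059, 2064.

3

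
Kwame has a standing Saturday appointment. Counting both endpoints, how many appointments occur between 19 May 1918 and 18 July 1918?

8 Saturdays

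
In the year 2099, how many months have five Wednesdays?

A month has five Wednesdays exactly when Wednesday falls within its first (length − 28) days.
Jan: 31 days, starts Thu → 5 of Thu, Fri, Sat
Feb: 28 days, starts Sun → 5 of (none)
Mar: 31 days, starts Sun → 5 of Sun, Mon, Tue
Apr: 30 days, starts Wed → 5 of Wed, Thu ✓
May: 31 days, starts Fri → 5 of Fri, Sat, Sun
Jun: 30 days, starts Mon → 5 of Mon, Tue
Jul: 31 days, starts Wed → 5 of Wed, Thu, Fri ✓
Aug: 31 days, starts Sat → 5 of Sat, Sun, Mon
Sep: 30 days, starts Tue → 5 of Tue, Wed ✓
Oct: 31 days, starts Thu → 5 of Thu, Fri, Sat
Nov: 30 days, starts Sun → 5 of Sun, Mon
Dec: 31 days, starts Tue → 5 of Tue, Wed, Thu ✓
Months with five Wednesdays: Apr, Jul, Sep, Dec.

4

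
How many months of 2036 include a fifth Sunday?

A month has five Sundays exactly when Sunday falls within its first (length − 28) days.
Jan: 31 days, starts Tue → 5 of Tue, Wed, Thu
Feb: 29 days, starts Fri → 5 of Fri
Mar: 31 days, starts Sat → 5 of Sat, Sun, Mon ✓
Apr: 30 days, starts Tue → 5 of Tue, Wed
May: 31 days, starts Thu → 5 of Thu, Fri, Sat
Jun: 30 days, starts Sun → 5 of Sun, Mon ✓
Jul: 31 days, starts Tue → 5 of Tue, Wed, Thu
Aug: 31 days, starts Fri → 5 of Fri, Sat, Sun ✓
Sep: 30 days, starts Mon → 5 of Mon, Tue
Oct: 31 days, starts Wed → 5 of Wed, Thu, Fri
Nov: 30 days, starts Sat → 5 of Sat, Sun ✓
Dec: 31 days, starts Mon → 5 of Mon, Tue, Wed
Months with five Sundays: Mar, Jun, Aug, Nov.

4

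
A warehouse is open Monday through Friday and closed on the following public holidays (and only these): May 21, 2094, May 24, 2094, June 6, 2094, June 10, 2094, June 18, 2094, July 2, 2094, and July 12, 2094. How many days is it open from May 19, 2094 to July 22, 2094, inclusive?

May 19, 2094 is a Wednesday.
That's 65 days from start to end, counting both.
65 = 7 × 9 + 2, so there are 9 full weeks plus 2 extra days.
Each full week contributes 5 weekdays (Mon–Fri): 9 × 5 = 45.
The 2 extra days are Wednesday, Thursday — 2 of them qualify.
Total: 45 + 2 = 47.
Holidays: May 21, 2094 (Fri); May 24, 2094 (Mon); June 6, 2094 (Sun); June 10, 2094 (Thu); June 18, 2094 (Fri); July 2, 2094 (Fri); July 12, 2094 (Mon).
6 of the 7 holidays fall on weekdays; the rest are weekends and were already excluded.
Business days: 47 − 6 = 41.

41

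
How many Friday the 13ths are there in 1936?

The 13th falls on a Friday when the month's 13th has weekday Fri.
Jan 13 is Mon; Feb 13 is Thu; Mar 13 is Fri ✓; Apr 13 is Mon; May 13 is Wed; Jun 13 is Sat; Jul 13 is Mon; Aug 13 is Thu; Sep 13 is Sun; Oct 13 is Tue; Nov 13 is Fri ✓; Dec 13 is Sun.
Friday the 13ths: Mar, Nov.

2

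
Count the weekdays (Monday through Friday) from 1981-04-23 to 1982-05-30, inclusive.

1981-04-23 is a Thursday.
The range spans 403 days (inclusive of both endpoints).
403 = 7 × 57 + 4, so there are 57 full weeks plus 4 extra days.
Each full week contributes 5 weekdays (Mon–Fri): 57 × 5 = 285.
The 4 extra days are Thursday, Friday, Saturday, Sunday — 2 of them qualify.
Total: 285 + 2 = 287.

287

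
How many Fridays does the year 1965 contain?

1965-01-01 is a Friday.
That's 365 days from start to end, counting both.
365 = 7 × 52 + 1, so there are 52 full weeks plus 1 extra day.
Each full week contributes one Friday: 52 so far.
The 1 extra day is Fri — 1 of them qualifies.
Total: 52 + 1 = 53.

53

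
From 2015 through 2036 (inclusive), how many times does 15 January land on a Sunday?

3

Day of week of January 15 in each year:
2015: Thu, 2016: Fri, 2017: Sun ✓, 2018: Mon, 2019: Tue, 2020: Wed, 2021: Fri, 2022: Sat, 2023: Sun ✓, 2024: Mon, 2025: Wed, 2026: Thu, 2027: Fri, 2028: Sat, 2029: Mon, 2030: Tue, 2031: Wed, 2032: Thu, 2033: Sat, 2034: Sun ✓, 2035: Mon, 2036: Tue
Sundays: 2017, 2023, 2034.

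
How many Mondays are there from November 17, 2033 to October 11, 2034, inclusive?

November 17, 2033 is a Thursday.
That's 329 days from start to end, counting both.
329 = 7 × 47, so the span is exactly 47 full weeks.
Each full week contributes one Monday: 47 so far.
Total: 47.

47 Mondays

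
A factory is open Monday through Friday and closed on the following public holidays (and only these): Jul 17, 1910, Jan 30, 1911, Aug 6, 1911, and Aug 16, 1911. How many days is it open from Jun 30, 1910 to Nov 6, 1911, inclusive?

351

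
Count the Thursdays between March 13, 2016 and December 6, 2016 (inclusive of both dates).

March 13, 2016 is a Sunday.
From March 13, 2016 to December 6, 2016 is 269 days inclusive.
269 = 7 × 38 + 3, so there are 38 full weeks plus 3 extra days.
Each full week contributes one Thursday: 38 so far.
The 3 extra days are Sunday, Monday, Tuesday — none qualify.
Total: 38 + 0 = 38.

38 Thursdays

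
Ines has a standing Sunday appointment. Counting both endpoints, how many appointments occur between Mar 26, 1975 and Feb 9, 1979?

Mar 26, 1975 is a Wednesday.
That's 1417 days from start to end, counting both.
1417 = 7 × 202 + 3, so there are 202 full weeks plus 3 extra days.
Each full week contributes one Sunday: 202 so far.
The 3 extra days are Wednesday, Thursday, Friday — none qualify.
Total: 202 + 0 = 202.

202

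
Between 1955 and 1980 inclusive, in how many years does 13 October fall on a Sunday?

Day of week of October 13 in each year:
1955: Thu, 1956: Sat, 1957: Sun ✓, 1958: Mon, 1959: Tue, 1960: Thu, 1961: Fri, 1962: Sat, 1963: Sun ✓, 1964: Tue, 1965: Wed, 1966: Thu, 1967: Fri, 1968: Sun ✓, 1969: Mon, 1970: Tue, 1971: Wed, 1972: Fri, 1973: Sat, 1974: Sun ✓, 1975: Mon, 1976: Wed, 1977: Thu, 1978: Fri, 1979: Sat, 1980: Mon
Sundays: 1957, 1963, 1968, 1974.

4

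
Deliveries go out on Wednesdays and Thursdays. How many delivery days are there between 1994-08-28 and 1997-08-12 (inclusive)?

1994-08-28 is a Sunday.
The range spans 1081 days (inclusive of both endpoints).
1081 = 7 × 154 + 3, so there are 154 full weeks plus 3 extra days.
Each full week contributes 2 days from the set (Wed, Thu): 154 × 2 = 308.
The 3 extra days are Sun, Mon, Tue — none qualify.
Total: 308 + 0 = 308.

308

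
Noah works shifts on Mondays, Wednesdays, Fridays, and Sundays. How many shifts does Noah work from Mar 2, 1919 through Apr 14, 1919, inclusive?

26

Mar 2, 1919 is a Sunday.
The range spans 44 days (inclusive of both endpoints).
44 = 7 × 6 + 2, so there are 6 full weeks plus 2 extra days.
Each full week contributes 4 days from the set (Mon, Wed, Fri, Sun): 6 × 4 = 24.
The 2 extra days are Sunday, Monday — 2 of them qualify.
Total: 24 + 2 = 26.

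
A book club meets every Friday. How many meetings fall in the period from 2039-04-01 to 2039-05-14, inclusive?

2039-04-01 is a Friday.
That's 44 days from start to end, counting both.
44 = 7 × 6 + 2, so there are 6 full weeks plus 2 extra days.
Each full week contributes one Friday: 6 so far.
The 2 extra days are Fri, Sat — 1 of them qualifies.
Total: 6 + 1 = 7.

7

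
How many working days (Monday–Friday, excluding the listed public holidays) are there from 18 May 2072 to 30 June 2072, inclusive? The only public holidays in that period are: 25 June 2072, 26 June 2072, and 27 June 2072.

18 May 2072 is a Wednesday.
The range spans 44 days (inclusive of both endpoints).
44 = 7 × 6 + 2, so there are 6 full weeks plus 2 extra days.
Each full week contributes 5 weekdays (Mon–Fri): 6 × 5 = 30.
The 2 extra days are Wed, Thu — 2 of them qualify.
Total: 30 + 2 = 32.
Holidays: 25 June 2072 (Sat); 26 June 2072 (Sun); 27 June 2072 (Mon).
1 of the 3 holidays fall on weekdays; the rest are weekends and were already excluded.
Business days: 32 − 1 = 31.

31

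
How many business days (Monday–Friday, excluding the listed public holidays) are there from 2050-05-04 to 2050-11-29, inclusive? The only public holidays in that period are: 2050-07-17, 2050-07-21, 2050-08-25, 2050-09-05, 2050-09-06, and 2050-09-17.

146 business days

2050-05-04 is a Wednesday.
From 2050-05-04 to 2050-11-29 is 210 days inclusive.
210 = 7 × 30, so the span is exactly 30 full weeks.
Each full week contributes 5 weekdays (Mon–Fri): 30 × 5 = 150.
Holidays: 2050-07-17 (Sun); 2050-07-21 (Thu); 2050-08-25 (Thu); 2050-09-05 (Mon); 2050-09-06 (Tue); 2050-09-17 (Sat).
4 of the 6 holidays fall on weekdays; the rest are weekends and were already excluded.
Business days: 150 − 4 = 146.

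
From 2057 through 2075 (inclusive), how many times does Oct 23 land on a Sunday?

Day of week of October 23 in each year:
2057: Tue, 2058: Wed, 2059: Thu, 2060: Sat, 2061: Sun ✓, 2062: Mon, 2063: Tue, 2064: Thu, 2065: Fri, 2066: Sat, 2067: Sun ✓, 2068: Tue, 2069: Wed, 2070: Thu, 2071: Fri, 2072: Sun ✓, 2073: Mon, 2074: Tue, 2075: Wed
Sundays: 2061, 2067, 2072.

3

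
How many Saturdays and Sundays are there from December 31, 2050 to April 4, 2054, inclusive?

December 31, 2050 is a Saturday.
The range spans 1191 days (inclusive of both endpoints).
1191 = 7 × 170 + 1, so there are 170 full weeks plus 1 extra day.
Each full week contributes 2 weekend days (Sat, Sun): 170 × 2 = 340.
The 1 extra day is Sat — 1 of them qualifies.
Total: 340 + 1 = 341.

341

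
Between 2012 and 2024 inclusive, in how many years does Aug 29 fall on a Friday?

1

Day of week of August 29 in each year:
2012: Wed, 2013: Thu, 2014: Fri ✓, 2015: Sat, 2016: Mon, 2017: Tue, 2018: Wed, 2019: Thu, 2020: Sat, 2021: Sun, 2022: Mon, 2023: Tue, 2024: Thu
Fridays: 2014.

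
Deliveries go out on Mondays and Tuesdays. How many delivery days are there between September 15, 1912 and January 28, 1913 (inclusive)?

September 15, 1912 is a Sunday.
The range spans 136 days (inclusive of both endpoints).
136 = 7 × 19 + 3, so there are 19 full weeks plus 3 extra days.
Each full week contributes 2 days from the set (Mon, Tue): 19 × 2 = 38.
The 3 extra days are Sun, Mon, Tue — 2 of them qualify.
Total: 38 + 2 = 40.

40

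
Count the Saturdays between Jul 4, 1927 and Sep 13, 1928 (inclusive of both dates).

Jul 4, 1927 is a Monday.
That's 438 days from start to end, counting both.
438 = 7 × 62 + 4, so there are 62 full weeks plus 4 extra days.
Each full week contributes one Saturday: 62 so far.
The 4 extra days are Monday, Tuesday, Wednesday, Thursday — none qualify.
Total: 62 + 0 = 62.

62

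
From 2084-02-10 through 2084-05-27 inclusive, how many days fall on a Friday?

2084-02-10 is a Thursday.
The range spans 108 days (inclusive of both endpoints).
108 = 7 × 15 + 3, so there are 15 full weeks plus 3 extra days.
Each full week contributes one Friday: 15 so far.
The 3 extra days are Thu, Fri, Sat — 1 of them qualifies.
Total: 15 + 1 = 16.

16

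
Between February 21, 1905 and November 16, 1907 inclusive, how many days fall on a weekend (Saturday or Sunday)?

February 21, 1905 is a Tuesday.
That's 999 days from start to end, counting both.
999 = 7 × 142 + 5, so there are 142 full weeks plus 5 extra days.
Each full week contributes 2 weekend days (Sat, Sun): 142 × 2 = 284.
The 5 extra days are Tue, Wed, Thu, Fri, Sat — 1 of them qualifies.
Total: 284 + 1 = 285.

285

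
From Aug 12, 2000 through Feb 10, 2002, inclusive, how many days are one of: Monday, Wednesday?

Aug 12, 2000 is a Saturday.
The range spans 548 days (inclusive of both endpoints).
548 = 7 × 78 + 2, so there are 78 full weeks plus 2 extra days.
Each full week contributes 2 days from the set (Mon, Wed): 78 × 2 = 156.
The 2 extra days are Sat, Sun — none qualify.
Total: 156 + 0 = 156.

156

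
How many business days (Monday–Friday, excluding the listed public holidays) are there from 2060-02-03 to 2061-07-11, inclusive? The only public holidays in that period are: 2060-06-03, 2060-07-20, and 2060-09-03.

2060-02-03 is a Tuesday.
From 2060-02-03 to 2061-07-11 is 525 days inclusive.
525 = 7 × 75, so the span is exactly 75 full weeks.
Each full week contributes 5 weekdays (Mon–Fri): 75 × 5 = 375.
Holidays: 2060-06-03 (Thu); 2060-07-20 (Tue); 2060-09-03 (Fri).
All 3 holidays fall on weekdays, so subtract 3.
Business days: 375 − 3 = 372.

372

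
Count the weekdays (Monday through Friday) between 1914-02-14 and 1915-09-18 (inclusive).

1914-02-14 is a Saturday.
From 1914-02-14 to 1915-09-18 is 582 days inclusive.
582 = 7 × 83 + 1, so there are 83 full weeks plus 1 extra day.
Each full week contributes 5 weekdays (Mon–Fri): 83 × 5 = 415.
The 1 extra day is Saturday — none qualify.
Total: 415 + 0 = 415.

415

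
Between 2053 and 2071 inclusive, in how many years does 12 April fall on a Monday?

Day of week of April 12 in each year:
2053: Sat, 2054: Sun, 2055: Mon ✓, 2056: Wed, 2057: Thu, 2058: Fri, 2059: Sat, 2060: Mon ✓, 2061: Tue, 2062: Wed, 2063: Thu, 2064: Sat, 2065: Sun, 2066: Mon ✓, 2067: Tue, 2068: Thu, 2069: Fri, 2070: Sat, 2071: Sun
Mondays: 2055, 2060, 2066.

3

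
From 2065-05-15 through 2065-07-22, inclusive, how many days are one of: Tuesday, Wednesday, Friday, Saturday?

2065-05-15 is a Friday.
From 2065-05-15 to 2065-07-22 is 69 days inclusive.
69 = 7 × 9 + 6, so there are 9 full weeks plus 6 extra days.
Each full week contributes 4 days from the set (Tue, Wed, Fri, Sat): 9 × 4 = 36.
The 6 extra days are Fri, Sat, Sun, Mon, Tue, Wed — 4 of them qualify.
Total: 36 + 4 = 40.

40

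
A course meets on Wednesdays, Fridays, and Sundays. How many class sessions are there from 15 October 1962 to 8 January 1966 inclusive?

506

15 October 1962 is a Monday.
The range spans 1182 days (inclusive of both endpoints).
1182 = 7 × 168 + 6, so there are 168 full weeks plus 6 extra days.
Each full week contributes 3 days from the set (Wed, Fri, Sun): 168 × 3 = 504.
The 6 extra days are Mon, Tue, Wed, Thu, Fri, Sat — 2 of them qualify.
Total: 504 + 2 = 506.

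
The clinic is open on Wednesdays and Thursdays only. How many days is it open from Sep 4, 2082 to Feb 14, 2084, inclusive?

Sep 4, 2082 is a Friday.
That's 529 days from start to end, counting both.
529 = 7 × 75 + 4, so there are 75 full weeks plus 4 extra days.
Each full week contributes 2 days from the set (Wed, Thu): 75 × 2 = 150.
The 4 extra days are Fri, Sat, Sun, Mon — none qualify.
Total: 150 + 0 = 150.

150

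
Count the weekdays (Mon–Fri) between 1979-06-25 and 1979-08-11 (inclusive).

35 weekdays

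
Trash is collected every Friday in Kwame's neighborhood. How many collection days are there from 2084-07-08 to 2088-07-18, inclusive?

210 Fridays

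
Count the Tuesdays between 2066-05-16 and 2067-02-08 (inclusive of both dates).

2066-05-16 is a Sunday.
The range spans 269 days (inclusive of both endpoints).
269 = 7 × 38 + 3, so there are 38 full weeks plus 3 extra days.
Each full week contributes one Tuesday: 38 so far.
The 3 extra days are Sun, Mon, Tue — 1 of them qualifies.
Total: 38 + 1 = 39.

39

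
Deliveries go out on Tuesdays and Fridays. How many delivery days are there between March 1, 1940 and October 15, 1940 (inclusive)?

66

March 1, 1940 is a Friday.
That's 229 days from start to end, counting both.
229 = 7 × 32 + 5, so there are 32 full weeks plus 5 extra days.
Each full week contributes 2 days from the set (Tue, Fri): 32 × 2 = 64.
The 5 extra days are Fri, Sat, Sun, Mon, Tue — 2 of them qualify.
Total: 64 + 2 = 66.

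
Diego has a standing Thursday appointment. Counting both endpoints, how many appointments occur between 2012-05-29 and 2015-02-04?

2012-05-29 is a Tuesday.
That's 982 days from start to end, counting both.
982 = 7 × 140 + 2, so there are 140 full weeks plus 2 extra days.
Each full week contributes one Thursday: 140 so far.
The 2 extra days are Tuesday, Wednesday — none qualify.
Total: 140 + 0 = 140.

140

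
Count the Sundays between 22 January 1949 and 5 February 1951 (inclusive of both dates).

107 Sundays

22 January 1949 is a Saturday.
That's 745 days from start to end, counting both.
745 = 7 × 106 + 3, so there are 106 full weeks plus 3 extra days.
Each full week contributes one Sunday: 106 so far.
The 3 extra days are Saturday, Sunday, Monday — 1 of them qualifies.
Total: 106 + 1 = 107.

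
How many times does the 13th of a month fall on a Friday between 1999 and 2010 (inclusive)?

Friday-the-13ths by year:
1999: Aug
2000: Oct
2001: Apr, Jul
2002: Sep, Dec
2003: Jun
2004: Feb, Aug
2005: May
2006: Jan, Oct
2007: Apr, Jul
2008: Jun
2009: Feb, Mar, Nov
2010: Aug

19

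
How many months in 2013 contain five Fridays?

4

A month has five Fridays exactly when Friday falls within its first (length − 28) days.
Jan: 31 days, starts Tue → 5 of Tue, Wed, Thu
Feb: 28 days, starts Fri → 5 of (none)
Mar: 31 days, starts Fri → 5 of Fri, Sat, Sun ✓
Apr: 30 days, starts Mon → 5 of Mon, Tue
May: 31 days, starts Wed → 5 of Wed, Thu, Fri ✓
Jun: 30 days, starts Sat → 5 of Sat, Sun
Jul: 31 days, starts Mon → 5 of Mon, Tue, Wed
Aug: 31 days, starts Thu → 5 of Thu, Fri, Sat ✓
Sep: 30 days, starts Sun → 5 of Sun, Mon
Oct: 31 days, starts Tue → 5 of Tue, Wed, Thu
Nov: 30 days, starts Fri → 5 of Fri, Sat ✓
Dec: 31 days, starts Sun → 5 of Sun, Mon, Tue
Months with five Fridays: Mar, May, Aug, Nov.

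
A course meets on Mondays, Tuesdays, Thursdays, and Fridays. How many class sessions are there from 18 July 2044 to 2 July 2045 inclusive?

200

18 July 2044 is a Monday.
That's 350 days from start to end, counting both.
350 = 7 × 50, so the span is exactly 50 full weeks.
Each full week contributes 4 days from the set (Mon, Tue, Thu, Fri): 50 × 4 = 200.
Total: 200.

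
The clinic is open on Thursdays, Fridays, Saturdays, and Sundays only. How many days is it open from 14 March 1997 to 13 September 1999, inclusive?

523

14 March 1997 is a Friday.
From 14 March 1997 to 13 September 1999 is 914 days inclusive.
914 = 7 × 130 + 4, so there are 130 full weeks plus 4 extra days.
Each full week contributes 4 days from the set (Thu, Fri, Sat, Sun): 130 × 4 = 520.
The 4 extra days are Friday, Saturday, Sunday, Monday — 3 of them qualify.
Total: 520 + 3 = 523.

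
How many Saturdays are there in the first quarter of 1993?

1993-01-01 is a Friday.
That's 90 days from start to end, counting both.
90 = 7 × 12 + 6, so there are 12 full weeks plus 6 extra days.
Each full week contributes one Saturday: 12 so far.
The 6 extra days are Fri, Sat, Sun, Mon, Tue, Wed — 1 of them qualifies.
Total: 12 + 1 = 13.

13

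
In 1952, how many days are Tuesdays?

1 January 1952 is a Tuesday.
The range spans 366 days (inclusive of both endpoints).
366 = 7 × 52 + 2, so there are 52 full weeks plus 2 extra days.
Each full week contributes one Tuesday: 52 so far.
The 2 extra days are Tue, Wed — 1 of them qualifies.
Total: 52 + 1 = 53.

53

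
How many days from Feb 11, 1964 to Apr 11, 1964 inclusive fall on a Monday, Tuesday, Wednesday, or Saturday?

35

Feb 11, 1964 is a Tuesday.
From Feb 11, 1964 to Apr 11, 1964 is 61 days inclusive.
61 = 7 × 8 + 5, so there are 8 full weeks plus 5 extra days.
Each full week contributes 4 days from the set (Mon, Tue, Wed, Sat): 8 × 4 = 32.
The 5 extra days are Tue, Wed, Thu, Fri, Sat — 3 of them qualify.
Total: 32 + 3 = 35.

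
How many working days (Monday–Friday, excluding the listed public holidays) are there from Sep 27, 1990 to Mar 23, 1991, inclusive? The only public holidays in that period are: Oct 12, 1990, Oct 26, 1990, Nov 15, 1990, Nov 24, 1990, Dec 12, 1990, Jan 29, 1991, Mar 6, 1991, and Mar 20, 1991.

Sep 27, 1990 is a Thursday.
That's 178 days from start to end, counting both.
178 = 7 × 25 + 3, so there are 25 full weeks plus 3 extra days.
Each full week contributes 5 weekdays (Mon–Fri): 25 × 5 = 125.
The 3 extra days are Thursday, Friday, Saturday — 2 of them qualify.
Total: 125 + 2 = 127.
Holidays: Oct 12, 1990 (Fri); Oct 26, 1990 (Fri); Nov 15, 1990 (Thu); Nov 24, 1990 (Sat); Dec 12, 1990 (Wed); Jan 29, 1991 (Tue); Mar 6, 1991 (Wed); Mar 20, 1991 (Wed).
7 of the 8 holidays fall on weekdays; the rest are weekends and were already excluded.
Business days: 127 − 7 = 120.

120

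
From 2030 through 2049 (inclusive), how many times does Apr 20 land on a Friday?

Day of week of April 20 in each year:
2030: Sat, 2031: Sun, 2032: Tue, 2033: Wed, 2034: Thu, 2035: Fri ✓, 2036: Sun, 2037: Mon, 2038: Tue, 2039: Wed, 2040: Fri ✓, 2041: Sat, 2042: Sun, 2043: Mon, 2044: Wed, 2045: Thu, 2046: Fri ✓, 2047: Sat, 2048: Mon, 2049: Tue
Fridays: 2035, 2040, 2046.

3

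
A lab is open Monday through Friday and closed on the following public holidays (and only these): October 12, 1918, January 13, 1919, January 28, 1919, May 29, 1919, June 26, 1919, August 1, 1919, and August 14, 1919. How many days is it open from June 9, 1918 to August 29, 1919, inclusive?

June 9, 1918 is a Sunday.
That's 447 days from start to end, counting both.
447 = 7 × 63 + 6, so there are 63 full weeks plus 6 extra days.
Each full week contributes 5 weekdays (Mon–Fri): 63 × 5 = 315.
The 6 extra days are Sun, Mon, Tue, Wed, Thu, Fri — 5 of them qualify.
Total: 315 + 5 = 320.
Holidays: October 12, 1918 (Sat); January 13, 1919 (Mon); January 28, 1919 (Tue); May 29, 1919 (Thu); June 26, 1919 (Thu); August 1, 1919 (Fri); August 14, 1919 (Thu).
6 of the 7 holidays fall on weekdays; the rest are weekends and were already excluded.
Business days: 320 − 6 = 314.

314 working days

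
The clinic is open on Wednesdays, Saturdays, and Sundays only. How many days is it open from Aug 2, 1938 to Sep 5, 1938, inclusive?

15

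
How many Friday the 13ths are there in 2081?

The 13th falls on a Friday when the month's 13th has weekday Fri.
Jan 13 is Mon; Feb 13 is Thu; Mar 13 is Thu; Apr 13 is Sun; May 13 is Tue; Jun 13 is Fri ✓; Jul 13 is Sun; Aug 13 is Wed; Sep 13 is Sat; Oct 13 is Mon; Nov 13 is Thu; Dec 13 is Sat.
Friday the 13ths: Jun.

1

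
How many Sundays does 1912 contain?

1912-01-01 is a Monday.
From 1912-01-01 to 1912-12-31 is 366 days inclusive.
366 = 7 × 52 + 2, so there are 52 full weeks plus 2 extra days.
Each full week contributes one Sunday: 52 so far.
The 2 extra days are Monday, Tuesday — none qualify.
Total: 52 + 0 = 52.

52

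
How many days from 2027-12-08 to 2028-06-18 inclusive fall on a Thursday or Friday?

56

2027-12-08 is a Wednesday.
That's 194 days from start to end, counting both.
194 = 7 × 27 + 5, so there are 27 full weeks plus 5 extra days.
Each full week contributes 2 days from the set (Thu, Fri): 27 × 2 = 54.
The 5 extra days are Wednesday, Thursday, Friday, Saturday, Sunday — 2 of them qualify.
Total: 54 + 2 = 56.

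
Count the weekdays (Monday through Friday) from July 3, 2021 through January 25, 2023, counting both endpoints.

July 3, 2021 is a Saturday.
From July 3, 2021 to January 25, 2023 is 572 days inclusive.
572 = 7 × 81 + 5, so there are 81 full weeks plus 5 extra days.
Each full week contributes 5 weekdays (Mon–Fri): 81 × 5 = 405.
The 5 extra days are Saturday, Sunday, Monday, Tuesday, Wednesday — 3 of them qualify.
Total: 405 + 3 = 408.

408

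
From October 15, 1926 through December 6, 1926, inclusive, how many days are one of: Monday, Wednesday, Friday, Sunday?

31

October 15, 1926 is a Friday.
That's 53 days from start to end, counting both.
53 = 7 × 7 + 4, so there are 7 full weeks plus 4 extra days.
Each full week contributes 4 days from the set (Mon, Wed, Fri, Sun): 7 × 4 = 28.
The 4 extra days are Fri, Sat, Sun, Mon — 3 of them qualify.
Total: 28 + 3 = 31.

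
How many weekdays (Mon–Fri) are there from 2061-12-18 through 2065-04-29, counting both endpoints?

2061-12-18 is a Sunday.
That's 1229 days from start to end, counting both.
1229 = 7 × 175 + 4, so there are 175 full weeks plus 4 extra days.
Each full week contributes 5 weekdays (Mon–Fri): 175 × 5 = 875.
The 4 extra days are Sunday, Monday, Tuesday, Wednesday — 3 of them qualify.
Total: 875 + 3 = 878.

878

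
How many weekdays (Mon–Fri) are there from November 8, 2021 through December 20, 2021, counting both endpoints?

31

November 8, 2021 is a Monday.
The range spans 43 days (inclusive of both endpoints).
43 = 7 × 6 + 1, so there are 6 full weeks plus 1 extra day.
Each full week contributes 5 weekdays (Mon–Fri): 6 × 5 = 30.
The 1 extra day is Mon — 1 of them qualifies.
Total: 30 + 1 = 31.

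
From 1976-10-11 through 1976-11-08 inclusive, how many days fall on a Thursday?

1976-10-11 is a Monday.
The range spans 29 days (inclusive of both endpoints).
29 = 7 × 4 + 1, so there are 4 full weeks plus 1 extra day.
Each full week contributes one Thursday: 4 so far.
The 1 extra day is Mon — none qualify.
Total: 4 + 0 = 4.

4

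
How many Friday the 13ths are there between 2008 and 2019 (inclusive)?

Friday-the-13ths by year:
2008: Jun
2009: Feb, Mar, Nov
2010: Aug
2011: May
2012: Jan, Apr, Jul
2013: Sep, Dec
2014: Jun
2015: Feb, Mar, Nov
2016: May
2017: Jan, Oct
2018: Apr, Jul
2019: Sep, Dec

22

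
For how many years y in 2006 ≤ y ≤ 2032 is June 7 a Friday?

Day of week of June 7 in each year:
2006: Wed, 2007: Thu, 2008: Sat, 2009: Sun, 2010: Mon, 2011: Tue, 2012: Thu, 2013: Fri ✓, 2014: Sat, 2015: Sun, 2016: Tue, 2017: Wed, 2018: Thu, 2019: Fri ✓, 2020: Sun, 2021: Mon, 2022: Tue, 2023: Wed, 2024: Fri ✓, 2025: Sat, 2026: Sun, 2027: Mon, 2028: Wed, 2029: Thu, 2030: Fri ✓, 2031: Sat, 2032: Mon
Fridays: 2013, 2019, 2024, 2030.

4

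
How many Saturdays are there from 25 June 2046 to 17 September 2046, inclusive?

25 June 2046 is a Monday.
From 25 June 2046 to 17 September 2046 is 85 days inclusive.
85 = 7 × 12 + 1, so there are 12 full weeks plus 1 extra day.
Each full week contributes one Saturday: 12 so far.
The 1 extra day is Monday — none qualify.
Total: 12 + 0 = 12.

12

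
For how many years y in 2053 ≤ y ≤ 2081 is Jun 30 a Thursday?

Day of week of June 30 in each year:
2053: Mon, 2054: Tue, 2055: Wed, 2056: Fri, 2057: Sat, 2058: Sun, 2059: Mon, 2060: Wed, 2061: Thu ✓, 2062: Fri, 2063: Sat, 2064: Mon, 2065: Tue, 2066: Wed, 2067: Thu ✓, 2068: Sat, 2069: Sun, 2070: Mon, 2071: Tue, 2072: Thu ✓, 2073: Fri, 2074: Sat, 2075: Sun, 2076: Tue, 2077: Wed, 2078: Thu ✓, 2079: Fri, 2080: Sun, 2081: Mon
Thursdays: 2061, 2067, 2072, 2078.

4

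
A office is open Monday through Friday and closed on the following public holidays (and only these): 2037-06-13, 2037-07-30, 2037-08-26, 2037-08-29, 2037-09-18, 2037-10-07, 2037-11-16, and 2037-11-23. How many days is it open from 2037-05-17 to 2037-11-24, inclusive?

2037-05-17 is a Sunday.
From 2037-05-17 to 2037-11-24 is 192 days inclusive.
192 = 7 × 27 + 3, so there are 27 full weeks plus 3 extra days.
Each full week contributes 5 weekdays (Mon–Fri): 27 × 5 = 135.
The 3 extra days are Sunday, Monday, Tuesday — 2 of them qualify.
Total: 135 + 2 = 137.
Holidays: 2037-06-13 (Sat); 2037-07-30 (Thu); 2037-08-26 (Wed); 2037-08-29 (Sat); 2037-09-18 (Fri); 2037-10-07 (Wed); 2037-11-16 (Mon); 2037-11-23 (Mon).
6 of the 8 holidays fall on weekdays; the rest are weekends and were already excluded.
Business days: 137 − 6 = 131.

131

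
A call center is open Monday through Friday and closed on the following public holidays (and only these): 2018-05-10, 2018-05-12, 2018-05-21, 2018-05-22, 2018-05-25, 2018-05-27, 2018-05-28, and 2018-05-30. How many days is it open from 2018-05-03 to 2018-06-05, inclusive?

2018-05-03 is a Thursday.
From 2018-05-03 to 2018-06-05 is 34 days inclusive.
34 = 7 × 4 + 6, so there are 4 full weeks plus 6 extra days.
Each full week contributes 5 weekdays (Mon–Fri): 4 × 5 = 20.
The 6 extra days are Thu, Fri, Sat, Sun, Mon, Tue — 4 of them qualify.
Total: 20 + 4 = 24.
Holidays: 2018-05-10 (Thu); 2018-05-12 (Sat); 2018-05-21 (Mon); 2018-05-22 (Tue); 2018-05-25 (Fri); 2018-05-27 (Sun); 2018-05-28 (Mon); 2018-05-30 (Wed).
6 of the 8 holidays fall on weekdays; the rest are weekends and were already excluded.
Business days: 24 − 6 = 18.

18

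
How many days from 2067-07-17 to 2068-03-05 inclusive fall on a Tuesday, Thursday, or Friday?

99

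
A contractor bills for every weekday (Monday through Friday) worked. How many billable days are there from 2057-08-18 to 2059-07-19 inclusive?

500 weekdays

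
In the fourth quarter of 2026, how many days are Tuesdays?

13

2026-10-01 is a Thursday.
From 2026-10-01 to 2026-12-31 is 92 days inclusive.
92 = 7 × 13 + 1, so there are 13 full weeks plus 1 extra day.
Each full week contributes one Tuesday: 13 so far.
The 1 extra day is Thu — none qualify.
Total: 13 + 0 = 13.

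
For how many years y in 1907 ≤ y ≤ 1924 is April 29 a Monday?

Day of week of April 29 in each year:
1907: Mon ✓, 1908: Wed, 1909: Thu, 1910: Fri, 1911: Sat, 1912: Mon ✓, 1913: Tue, 1914: Wed, 1915: Thu, 1916: Sat, 1917: Sun, 1918: Mon ✓, 1919: Tue, 1920: Thu, 1921: Fri, 1922: Sat, 1923: Sun, 1924: Tue
Mondays: 1907, 1912, 1918.

3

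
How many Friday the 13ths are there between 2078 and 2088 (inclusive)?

Friday-the-13ths by year:
2078: May
2079: Jan, Oct
2080: Sep, Dec
2081: Jun
2082: Feb, Mar, Nov
2083: Aug
2084: Oct
2085: Apr, Jul
2086: Sep, Dec
2087: Jun
2088: Feb, Aug

18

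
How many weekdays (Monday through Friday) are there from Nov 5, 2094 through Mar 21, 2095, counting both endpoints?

Nov 5, 2094 is a Friday.
From Nov 5, 2094 to Mar 21, 2095 is 137 days inclusive.
137 = 7 × 19 + 4, so there are 19 full weeks plus 4 extra days.
Each full week contributes 5 weekdays (Mon–Fri): 19 × 5 = 95.
The 4 extra days are Friday, Saturday, Sunday, Monday — 2 of them qualify.
Total: 95 + 2 = 97.

97 weekdays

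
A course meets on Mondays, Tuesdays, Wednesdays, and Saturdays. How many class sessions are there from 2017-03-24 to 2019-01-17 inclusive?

2017-03-24 is a Friday.
The range spans 665 days (inclusive of both endpoints).
665 = 7 × 95, so the span is exactly 95 full weeks.
Each full week contributes 4 days from the set (Mon, Tue, Wed, Sat): 95 × 4 = 380.
Total: 380.

380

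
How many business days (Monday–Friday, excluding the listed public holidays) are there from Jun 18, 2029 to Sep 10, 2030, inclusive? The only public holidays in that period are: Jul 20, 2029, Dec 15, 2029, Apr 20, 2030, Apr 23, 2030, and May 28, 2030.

319 business days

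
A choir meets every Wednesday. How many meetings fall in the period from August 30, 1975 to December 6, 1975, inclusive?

August 30, 1975 is a Saturday.
From August 30, 1975 to December 6, 1975 is 99 days inclusive.
99 = 7 × 14 + 1, so there are 14 full weeks plus 1 extra day.
Each full week contributes one Wednesday: 14 so far.
The 1 extra day is Sat — none qualify.
Total: 14 + 0 = 14.

14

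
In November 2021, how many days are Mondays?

November 1, 2021 is a Monday.
The range spans 30 days (inclusive of both endpoints).
30 = 7 × 4 + 2, so there are 4 full weeks plus 2 extra days.
Each full week contributes one Monday: 4 so far.
The 2 extra days are Monday, Tuesday — 1 of them qualifies.
Total: 4 + 1 = 5.

5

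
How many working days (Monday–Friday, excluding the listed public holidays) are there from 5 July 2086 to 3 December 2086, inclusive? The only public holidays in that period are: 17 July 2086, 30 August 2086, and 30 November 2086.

106

5 July 2086 is a Friday.
The range spans 152 days (inclusive of both endpoints).
152 = 7 × 21 + 5, so there are 21 full weeks plus 5 extra days.
Each full week contributes 5 weekdays (Mon–Fri): 21 × 5 = 105.
The 5 extra days are Fri, Sat, Sun, Mon, Tue — 3 of them qualify.
Total: 105 + 3 = 108.
Holidays: 17 July 2086 (Wed); 30 August 2086 (Fri); 30 November 2086 (Sat).
2 of the 3 holidays fall on weekdays; the rest are weekends and were already excluded.
Business days: 108 − 2 = 106.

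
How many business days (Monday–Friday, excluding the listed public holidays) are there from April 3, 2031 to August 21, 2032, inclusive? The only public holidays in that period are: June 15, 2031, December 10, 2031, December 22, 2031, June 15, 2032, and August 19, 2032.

358 business days

April 3, 2031 is a Thursday.
The range spans 507 days (inclusive of both endpoints).
507 = 7 × 72 + 3, so there are 72 full weeks plus 3 extra days.
Each full week contributes 5 weekdays (Mon–Fri): 72 × 5 = 360.
The 3 extra days are Thursday, Friday, Saturday — 2 of them qualify.
Total: 360 + 2 = 362.
Holidays: June 15, 2031 (Sun); December 10, 2031 (Wed); December 22, 2031 (Mon); June 15, 2032 (Tue); August 19, 2032 (Thu).
4 of the 5 holidays fall on weekdays; the rest are weekends and were already excluded.
Business days: 362 − 4 = 358.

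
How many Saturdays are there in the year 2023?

2023-01-01 is a Sunday.
From 2023-01-01 to 2023-12-31 is 365 days inclusive.
365 = 7 × 52 + 1, so there are 52 full weeks plus 1 extra day.
Each full week contributes one Saturday: 52 so far.
The 1 extra day is Sun — none qualify.
Total: 52 + 0 = 52.

52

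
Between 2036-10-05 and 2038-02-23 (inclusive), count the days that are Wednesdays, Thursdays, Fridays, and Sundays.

2036-10-05 is a Sunday.
That's 507 days from start to end, counting both.
507 = 7 × 72 + 3, so there are 72 full weeks plus 3 extra days.
Each full week contributes 4 days from the set (Wed, Thu, Fri, Sun): 72 × 4 = 288.
The 3 extra days are Sun, Mon, Tue — 1 of them qualifies.
Total: 288 + 1 = 289.

289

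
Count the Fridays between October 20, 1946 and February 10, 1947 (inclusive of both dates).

16

October 20, 1946 is a Sunday.
That's 114 days from start to end, counting both.
114 = 7 × 16 + 2, so there are 16 full weeks plus 2 extra days.
Each full week contributes one Friday: 16 so far.
The 2 extra days are Sun, Mon — none qualify.
Total: 16 + 0 = 16.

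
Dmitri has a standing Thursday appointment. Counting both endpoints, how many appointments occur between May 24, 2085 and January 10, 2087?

86

May 24, 2085 is a Thursday.
That's 597 days from start to end, counting both.
597 = 7 × 85 + 2, so there are 85 full weeks plus 2 extra days.
Each full week contributes one Thursday: 85 so far.
The 2 extra days are Thursday, Friday — 1 of them qualifies.
Total: 85 + 1 = 86.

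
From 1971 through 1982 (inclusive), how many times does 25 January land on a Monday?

2

Day of week of January 25 in each year:
1971: Mon ✓, 1972: Tue, 1973: Thu, 1974: Fri, 1975: Sat, 1976: Sun, 1977: Tue, 1978: Wed, 1979: Thu, 1980: Fri, 1981: Sun, 1982: Mon ✓
Mondays: 1971, 1982.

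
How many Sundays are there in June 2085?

4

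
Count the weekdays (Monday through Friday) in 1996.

262

1 January 1996 is a Monday.
The range spans 366 days (inclusive of both endpoints).
366 = 7 × 52 + 2, so there are 52 full weeks plus 2 extra days.
Each full week contributes 5 weekdays (Mon–Fri): 52 × 5 = 260.
The 2 extra days are Mon, Tue — 2 of them qualify.
Total: 260 + 2 = 262.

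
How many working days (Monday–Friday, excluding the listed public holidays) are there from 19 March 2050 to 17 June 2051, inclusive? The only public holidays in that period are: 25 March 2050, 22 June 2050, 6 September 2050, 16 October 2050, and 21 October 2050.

321 working days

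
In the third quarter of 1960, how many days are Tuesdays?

1960-07-01 is a Friday.
From 1960-07-01 to 1960-09-30 is 92 days inclusive.
92 = 7 × 13 + 1, so there are 13 full weeks plus 1 extra day.
Each full week contributes one Tuesday: 13 so far.
The 1 extra day is Fri — none qualify.
Total: 13 + 0 = 13.

13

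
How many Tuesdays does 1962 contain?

52

January 1, 1962 is a Monday.
The range spans 365 days (inclusive of both endpoints).
365 = 7 × 52 + 1, so there are 52 full weeks plus 1 extra day.
Each full week contributes one Tuesday: 52 so far.
The 1 extra day is Mon — none qualify.
Total: 52 + 0 = 52.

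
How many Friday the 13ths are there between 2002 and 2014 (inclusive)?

Friday-the-13ths by year:
2002: Sep, Dec
2003: Jun
2004: Feb, Aug
2005: May
2006: Jan, Oct
2007: Apr, Jul
2008: Jun
2009: Feb, Mar, Nov
2010: Aug
2011: May
2012: Jan, Apr, Jul
2013: Sep, Dec
2014: Jun

22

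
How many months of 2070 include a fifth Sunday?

4

A month has five Sundays exactly when Sunday falls within its first (length − 28) days.
Jan: 31 days, starts Wed → 5 of Wed, Thu, Fri
Feb: 28 days, starts Sat → 5 of (none)
Mar: 31 days, starts Sat → 5 of Sat, Sun, Mon ✓
Apr: 30 days, starts Tue → 5 of Tue, Wed
May: 31 days, starts Thu → 5 of Thu, Fri, Sat
Jun: 30 days, starts Sun → 5 of Sun, Mon ✓
Jul: 31 days, starts Tue → 5 of Tue, Wed, Thu
Aug: 31 days, starts Fri → 5 of Fri, Sat, Sun ✓
Sep: 30 days, starts Mon → 5 of Mon, Tue
Oct: 31 days, starts Wed → 5 of Wed, Thu, Fri
Nov: 30 days, starts Sat → 5 of Sat, Sun ✓
Dec: 31 days, starts Mon → 5 of Mon, Tue, Wed
Months with five Sundays: Mar, Jun, Aug, Nov.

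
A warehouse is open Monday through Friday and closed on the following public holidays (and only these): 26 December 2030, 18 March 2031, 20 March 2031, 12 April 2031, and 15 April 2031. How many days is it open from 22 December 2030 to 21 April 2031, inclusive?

82

22 December 2030 is a Sunday.
That's 121 days from start to end, counting both.
121 = 7 × 17 + 2, so there are 17 full weeks plus 2 extra days.
Each full week contributes 5 weekdays (Mon–Fri): 17 × 5 = 85.
The 2 extra days are Sunday, Monday — 1 of them qualifies.
Total: 85 + 1 = 86.
Holidays: 26 December 2030 (Thu); 18 March 2031 (Tue); 20 March 2031 (Thu); 12 April 2031 (Sat); 15 April 2031 (Tue).
4 of the 5 holidays fall on weekdays; the rest are weekends and were already excluded.
Business days: 86 − 4 = 82.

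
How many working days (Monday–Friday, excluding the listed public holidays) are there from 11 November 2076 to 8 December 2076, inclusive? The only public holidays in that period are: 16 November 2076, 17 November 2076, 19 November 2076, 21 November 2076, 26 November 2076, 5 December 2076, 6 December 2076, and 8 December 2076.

15

11 November 2076 is a Wednesday.
The range spans 28 days (inclusive of both endpoints).
28 = 7 × 4, so the span is exactly 4 full weeks.
Each full week contributes 5 weekdays (Mon–Fri): 4 × 5 = 20.
Holidays: 16 November 2076 (Mon); 17 November 2076 (Tue); 19 November 2076 (Thu); 21 November 2076 (Sat); 26 November 2076 (Thu); 5 December 2076 (Sat); 6 December 2076 (Sun); 8 December 2076 (Tue).
5 of the 8 holidays fall on weekdays; the rest are weekends and were already excluded.
Business days: 20 − 5 = 15.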